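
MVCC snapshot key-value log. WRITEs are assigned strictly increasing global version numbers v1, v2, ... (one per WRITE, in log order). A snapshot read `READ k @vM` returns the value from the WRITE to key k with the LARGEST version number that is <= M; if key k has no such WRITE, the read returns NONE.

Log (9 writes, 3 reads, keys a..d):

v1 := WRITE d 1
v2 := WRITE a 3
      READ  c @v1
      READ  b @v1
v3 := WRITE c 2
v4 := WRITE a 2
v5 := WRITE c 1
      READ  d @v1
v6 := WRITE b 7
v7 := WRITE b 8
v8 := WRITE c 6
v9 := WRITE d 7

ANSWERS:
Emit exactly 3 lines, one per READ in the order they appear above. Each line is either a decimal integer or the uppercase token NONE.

Answer: NONE
NONE
1

Derivation:
v1: WRITE d=1  (d history now [(1, 1)])
v2: WRITE a=3  (a history now [(2, 3)])
READ c @v1: history=[] -> no version <= 1 -> NONE
READ b @v1: history=[] -> no version <= 1 -> NONE
v3: WRITE c=2  (c history now [(3, 2)])
v4: WRITE a=2  (a history now [(2, 3), (4, 2)])
v5: WRITE c=1  (c history now [(3, 2), (5, 1)])
READ d @v1: history=[(1, 1)] -> pick v1 -> 1
v6: WRITE b=7  (b history now [(6, 7)])
v7: WRITE b=8  (b history now [(6, 7), (7, 8)])
v8: WRITE c=6  (c history now [(3, 2), (5, 1), (8, 6)])
v9: WRITE d=7  (d history now [(1, 1), (9, 7)])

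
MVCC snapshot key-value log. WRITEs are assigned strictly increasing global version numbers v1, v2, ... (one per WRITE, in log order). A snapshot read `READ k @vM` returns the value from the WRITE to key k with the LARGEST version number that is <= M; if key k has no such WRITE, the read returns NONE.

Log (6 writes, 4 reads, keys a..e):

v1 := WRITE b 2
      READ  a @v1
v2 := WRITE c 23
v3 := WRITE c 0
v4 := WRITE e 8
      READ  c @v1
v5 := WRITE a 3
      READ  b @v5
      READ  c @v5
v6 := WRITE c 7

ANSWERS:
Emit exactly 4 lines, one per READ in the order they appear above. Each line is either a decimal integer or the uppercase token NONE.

Answer: NONE
NONE
2
0

Derivation:
v1: WRITE b=2  (b history now [(1, 2)])
READ a @v1: history=[] -> no version <= 1 -> NONE
v2: WRITE c=23  (c history now [(2, 23)])
v3: WRITE c=0  (c history now [(2, 23), (3, 0)])
v4: WRITE e=8  (e history now [(4, 8)])
READ c @v1: history=[(2, 23), (3, 0)] -> no version <= 1 -> NONE
v5: WRITE a=3  (a history now [(5, 3)])
READ b @v5: history=[(1, 2)] -> pick v1 -> 2
READ c @v5: history=[(2, 23), (3, 0)] -> pick v3 -> 0
v6: WRITE c=7  (c history now [(2, 23), (3, 0), (6, 7)])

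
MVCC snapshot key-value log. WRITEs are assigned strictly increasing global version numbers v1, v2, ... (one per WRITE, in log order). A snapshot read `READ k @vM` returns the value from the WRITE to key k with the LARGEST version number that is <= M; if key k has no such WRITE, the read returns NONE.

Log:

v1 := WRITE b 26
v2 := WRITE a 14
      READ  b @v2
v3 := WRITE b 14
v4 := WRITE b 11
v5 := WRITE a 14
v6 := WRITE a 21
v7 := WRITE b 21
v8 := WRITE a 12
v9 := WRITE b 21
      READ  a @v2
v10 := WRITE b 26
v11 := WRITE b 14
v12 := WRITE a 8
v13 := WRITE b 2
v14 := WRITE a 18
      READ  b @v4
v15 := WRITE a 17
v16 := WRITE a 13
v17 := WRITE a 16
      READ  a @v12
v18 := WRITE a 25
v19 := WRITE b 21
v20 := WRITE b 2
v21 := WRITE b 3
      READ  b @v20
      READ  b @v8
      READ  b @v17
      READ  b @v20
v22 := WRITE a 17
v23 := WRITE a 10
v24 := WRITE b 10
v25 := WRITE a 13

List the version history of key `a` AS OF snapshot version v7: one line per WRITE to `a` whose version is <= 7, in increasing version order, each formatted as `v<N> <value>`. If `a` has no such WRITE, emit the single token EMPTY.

Scan writes for key=a with version <= 7:
  v1 WRITE b 26 -> skip
  v2 WRITE a 14 -> keep
  v3 WRITE b 14 -> skip
  v4 WRITE b 11 -> skip
  v5 WRITE a 14 -> keep
  v6 WRITE a 21 -> keep
  v7 WRITE b 21 -> skip
  v8 WRITE a 12 -> drop (> snap)
  v9 WRITE b 21 -> skip
  v10 WRITE b 26 -> skip
  v11 WRITE b 14 -> skip
  v12 WRITE a 8 -> drop (> snap)
  v13 WRITE b 2 -> skip
  v14 WRITE a 18 -> drop (> snap)
  v15 WRITE a 17 -> drop (> snap)
  v16 WRITE a 13 -> drop (> snap)
  v17 WRITE a 16 -> drop (> snap)
  v18 WRITE a 25 -> drop (> snap)
  v19 WRITE b 21 -> skip
  v20 WRITE b 2 -> skip
  v21 WRITE b 3 -> skip
  v22 WRITE a 17 -> drop (> snap)
  v23 WRITE a 10 -> drop (> snap)
  v24 WRITE b 10 -> skip
  v25 WRITE a 13 -> drop (> snap)
Collected: [(2, 14), (5, 14), (6, 21)]

Answer: v2 14
v5 14
v6 21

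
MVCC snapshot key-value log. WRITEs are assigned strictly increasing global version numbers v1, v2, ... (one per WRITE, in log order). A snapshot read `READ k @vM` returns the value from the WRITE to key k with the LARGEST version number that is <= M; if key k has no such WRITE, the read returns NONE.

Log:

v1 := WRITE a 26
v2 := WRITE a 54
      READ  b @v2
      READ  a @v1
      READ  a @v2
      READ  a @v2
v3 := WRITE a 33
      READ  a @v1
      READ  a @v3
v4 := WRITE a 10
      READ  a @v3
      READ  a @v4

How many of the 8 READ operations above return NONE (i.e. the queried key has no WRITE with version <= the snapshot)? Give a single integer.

Answer: 1

Derivation:
v1: WRITE a=26  (a history now [(1, 26)])
v2: WRITE a=54  (a history now [(1, 26), (2, 54)])
READ b @v2: history=[] -> no version <= 2 -> NONE
READ a @v1: history=[(1, 26), (2, 54)] -> pick v1 -> 26
READ a @v2: history=[(1, 26), (2, 54)] -> pick v2 -> 54
READ a @v2: history=[(1, 26), (2, 54)] -> pick v2 -> 54
v3: WRITE a=33  (a history now [(1, 26), (2, 54), (3, 33)])
READ a @v1: history=[(1, 26), (2, 54), (3, 33)] -> pick v1 -> 26
READ a @v3: history=[(1, 26), (2, 54), (3, 33)] -> pick v3 -> 33
v4: WRITE a=10  (a history now [(1, 26), (2, 54), (3, 33), (4, 10)])
READ a @v3: history=[(1, 26), (2, 54), (3, 33), (4, 10)] -> pick v3 -> 33
READ a @v4: history=[(1, 26), (2, 54), (3, 33), (4, 10)] -> pick v4 -> 10
Read results in order: ['NONE', '26', '54', '54', '26', '33', '33', '10']
NONE count = 1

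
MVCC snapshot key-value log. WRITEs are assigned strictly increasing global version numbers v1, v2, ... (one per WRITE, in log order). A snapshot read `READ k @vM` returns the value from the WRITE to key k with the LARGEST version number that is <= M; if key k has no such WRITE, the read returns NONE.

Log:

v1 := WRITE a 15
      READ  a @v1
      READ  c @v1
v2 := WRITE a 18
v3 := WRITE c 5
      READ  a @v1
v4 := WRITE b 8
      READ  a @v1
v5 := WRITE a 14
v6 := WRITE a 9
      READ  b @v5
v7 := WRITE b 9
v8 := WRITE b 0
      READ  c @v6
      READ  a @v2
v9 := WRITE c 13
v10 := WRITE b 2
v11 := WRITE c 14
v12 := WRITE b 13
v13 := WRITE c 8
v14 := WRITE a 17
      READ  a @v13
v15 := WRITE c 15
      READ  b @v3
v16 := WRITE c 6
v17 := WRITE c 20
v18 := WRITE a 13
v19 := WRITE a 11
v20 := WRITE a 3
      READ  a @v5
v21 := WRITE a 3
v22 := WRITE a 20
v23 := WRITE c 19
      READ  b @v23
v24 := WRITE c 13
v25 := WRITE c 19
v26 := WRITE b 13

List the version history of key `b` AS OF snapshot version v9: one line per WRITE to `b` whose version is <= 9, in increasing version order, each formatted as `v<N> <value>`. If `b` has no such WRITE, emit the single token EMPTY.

Scan writes for key=b with version <= 9:
  v1 WRITE a 15 -> skip
  v2 WRITE a 18 -> skip
  v3 WRITE c 5 -> skip
  v4 WRITE b 8 -> keep
  v5 WRITE a 14 -> skip
  v6 WRITE a 9 -> skip
  v7 WRITE b 9 -> keep
  v8 WRITE b 0 -> keep
  v9 WRITE c 13 -> skip
  v10 WRITE b 2 -> drop (> snap)
  v11 WRITE c 14 -> skip
  v12 WRITE b 13 -> drop (> snap)
  v13 WRITE c 8 -> skip
  v14 WRITE a 17 -> skip
  v15 WRITE c 15 -> skip
  v16 WRITE c 6 -> skip
  v17 WRITE c 20 -> skip
  v18 WRITE a 13 -> skip
  v19 WRITE a 11 -> skip
  v20 WRITE a 3 -> skip
  v21 WRITE a 3 -> skip
  v22 WRITE a 20 -> skip
  v23 WRITE c 19 -> skip
  v24 WRITE c 13 -> skip
  v25 WRITE c 19 -> skip
  v26 WRITE b 13 -> drop (> snap)
Collected: [(4, 8), (7, 9), (8, 0)]

Answer: v4 8
v7 9
v8 0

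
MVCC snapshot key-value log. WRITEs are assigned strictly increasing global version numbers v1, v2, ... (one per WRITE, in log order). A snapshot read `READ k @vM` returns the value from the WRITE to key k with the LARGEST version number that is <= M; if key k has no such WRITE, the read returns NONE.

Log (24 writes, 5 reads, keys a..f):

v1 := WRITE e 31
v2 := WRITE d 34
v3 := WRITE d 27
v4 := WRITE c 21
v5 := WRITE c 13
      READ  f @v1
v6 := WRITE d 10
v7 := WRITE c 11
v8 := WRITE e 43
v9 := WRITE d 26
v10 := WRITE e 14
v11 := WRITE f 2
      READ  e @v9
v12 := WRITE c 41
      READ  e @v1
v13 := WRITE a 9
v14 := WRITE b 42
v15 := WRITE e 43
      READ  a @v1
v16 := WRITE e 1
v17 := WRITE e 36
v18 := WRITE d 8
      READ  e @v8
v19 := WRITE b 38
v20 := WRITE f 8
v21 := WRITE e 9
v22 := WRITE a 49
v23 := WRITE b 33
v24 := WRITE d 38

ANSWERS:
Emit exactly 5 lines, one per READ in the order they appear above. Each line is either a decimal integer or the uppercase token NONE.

Answer: NONE
43
31
NONE
43

Derivation:
v1: WRITE e=31  (e history now [(1, 31)])
v2: WRITE d=34  (d history now [(2, 34)])
v3: WRITE d=27  (d history now [(2, 34), (3, 27)])
v4: WRITE c=21  (c history now [(4, 21)])
v5: WRITE c=13  (c history now [(4, 21), (5, 13)])
READ f @v1: history=[] -> no version <= 1 -> NONE
v6: WRITE d=10  (d history now [(2, 34), (3, 27), (6, 10)])
v7: WRITE c=11  (c history now [(4, 21), (5, 13), (7, 11)])
v8: WRITE e=43  (e history now [(1, 31), (8, 43)])
v9: WRITE d=26  (d history now [(2, 34), (3, 27), (6, 10), (9, 26)])
v10: WRITE e=14  (e history now [(1, 31), (8, 43), (10, 14)])
v11: WRITE f=2  (f history now [(11, 2)])
READ e @v9: history=[(1, 31), (8, 43), (10, 14)] -> pick v8 -> 43
v12: WRITE c=41  (c history now [(4, 21), (5, 13), (7, 11), (12, 41)])
READ e @v1: history=[(1, 31), (8, 43), (10, 14)] -> pick v1 -> 31
v13: WRITE a=9  (a history now [(13, 9)])
v14: WRITE b=42  (b history now [(14, 42)])
v15: WRITE e=43  (e history now [(1, 31), (8, 43), (10, 14), (15, 43)])
READ a @v1: history=[(13, 9)] -> no version <= 1 -> NONE
v16: WRITE e=1  (e history now [(1, 31), (8, 43), (10, 14), (15, 43), (16, 1)])
v17: WRITE e=36  (e history now [(1, 31), (8, 43), (10, 14), (15, 43), (16, 1), (17, 36)])
v18: WRITE d=8  (d history now [(2, 34), (3, 27), (6, 10), (9, 26), (18, 8)])
READ e @v8: history=[(1, 31), (8, 43), (10, 14), (15, 43), (16, 1), (17, 36)] -> pick v8 -> 43
v19: WRITE b=38  (b history now [(14, 42), (19, 38)])
v20: WRITE f=8  (f history now [(11, 2), (20, 8)])
v21: WRITE e=9  (e history now [(1, 31), (8, 43), (10, 14), (15, 43), (16, 1), (17, 36), (21, 9)])
v22: WRITE a=49  (a history now [(13, 9), (22, 49)])
v23: WRITE b=33  (b history now [(14, 42), (19, 38), (23, 33)])
v24: WRITE d=38  (d history now [(2, 34), (3, 27), (6, 10), (9, 26), (18, 8), (24, 38)])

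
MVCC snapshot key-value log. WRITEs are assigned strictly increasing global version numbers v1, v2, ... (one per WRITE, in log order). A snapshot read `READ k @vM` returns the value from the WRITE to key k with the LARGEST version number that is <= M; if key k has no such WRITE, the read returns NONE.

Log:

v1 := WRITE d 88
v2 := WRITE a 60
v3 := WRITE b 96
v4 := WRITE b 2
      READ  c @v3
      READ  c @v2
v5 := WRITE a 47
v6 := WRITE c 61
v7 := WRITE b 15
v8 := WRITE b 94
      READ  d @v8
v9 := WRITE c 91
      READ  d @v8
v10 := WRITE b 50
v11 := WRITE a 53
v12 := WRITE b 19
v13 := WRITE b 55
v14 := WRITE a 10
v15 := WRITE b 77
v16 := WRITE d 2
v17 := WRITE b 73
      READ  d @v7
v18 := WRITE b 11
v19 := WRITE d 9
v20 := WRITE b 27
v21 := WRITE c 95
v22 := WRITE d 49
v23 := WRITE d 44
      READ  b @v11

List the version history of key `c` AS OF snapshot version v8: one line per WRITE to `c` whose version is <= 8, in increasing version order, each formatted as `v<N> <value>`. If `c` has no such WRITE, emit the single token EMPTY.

Answer: v6 61

Derivation:
Scan writes for key=c with version <= 8:
  v1 WRITE d 88 -> skip
  v2 WRITE a 60 -> skip
  v3 WRITE b 96 -> skip
  v4 WRITE b 2 -> skip
  v5 WRITE a 47 -> skip
  v6 WRITE c 61 -> keep
  v7 WRITE b 15 -> skip
  v8 WRITE b 94 -> skip
  v9 WRITE c 91 -> drop (> snap)
  v10 WRITE b 50 -> skip
  v11 WRITE a 53 -> skip
  v12 WRITE b 19 -> skip
  v13 WRITE b 55 -> skip
  v14 WRITE a 10 -> skip
  v15 WRITE b 77 -> skip
  v16 WRITE d 2 -> skip
  v17 WRITE b 73 -> skip
  v18 WRITE b 11 -> skip
  v19 WRITE d 9 -> skip
  v20 WRITE b 27 -> skip
  v21 WRITE c 95 -> drop (> snap)
  v22 WRITE d 49 -> skip
  v23 WRITE d 44 -> skip
Collected: [(6, 61)]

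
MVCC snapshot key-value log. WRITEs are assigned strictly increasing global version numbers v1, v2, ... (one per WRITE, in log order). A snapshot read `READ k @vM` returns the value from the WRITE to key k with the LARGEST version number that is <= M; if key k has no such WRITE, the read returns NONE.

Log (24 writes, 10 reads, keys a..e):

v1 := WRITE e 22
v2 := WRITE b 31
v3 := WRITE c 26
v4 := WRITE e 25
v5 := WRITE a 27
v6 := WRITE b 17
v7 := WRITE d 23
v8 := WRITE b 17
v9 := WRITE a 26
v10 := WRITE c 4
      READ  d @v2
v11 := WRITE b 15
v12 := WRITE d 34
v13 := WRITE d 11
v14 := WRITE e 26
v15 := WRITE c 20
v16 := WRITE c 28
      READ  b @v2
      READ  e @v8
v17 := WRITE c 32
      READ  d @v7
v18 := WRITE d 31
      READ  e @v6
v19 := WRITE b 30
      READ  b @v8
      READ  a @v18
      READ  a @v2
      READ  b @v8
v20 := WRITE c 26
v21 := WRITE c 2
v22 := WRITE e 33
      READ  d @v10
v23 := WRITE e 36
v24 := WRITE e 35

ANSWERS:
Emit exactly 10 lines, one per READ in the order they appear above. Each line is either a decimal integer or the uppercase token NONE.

Answer: NONE
31
25
23
25
17
26
NONE
17
23

Derivation:
v1: WRITE e=22  (e history now [(1, 22)])
v2: WRITE b=31  (b history now [(2, 31)])
v3: WRITE c=26  (c history now [(3, 26)])
v4: WRITE e=25  (e history now [(1, 22), (4, 25)])
v5: WRITE a=27  (a history now [(5, 27)])
v6: WRITE b=17  (b history now [(2, 31), (6, 17)])
v7: WRITE d=23  (d history now [(7, 23)])
v8: WRITE b=17  (b history now [(2, 31), (6, 17), (8, 17)])
v9: WRITE a=26  (a history now [(5, 27), (9, 26)])
v10: WRITE c=4  (c history now [(3, 26), (10, 4)])
READ d @v2: history=[(7, 23)] -> no version <= 2 -> NONE
v11: WRITE b=15  (b history now [(2, 31), (6, 17), (8, 17), (11, 15)])
v12: WRITE d=34  (d history now [(7, 23), (12, 34)])
v13: WRITE d=11  (d history now [(7, 23), (12, 34), (13, 11)])
v14: WRITE e=26  (e history now [(1, 22), (4, 25), (14, 26)])
v15: WRITE c=20  (c history now [(3, 26), (10, 4), (15, 20)])
v16: WRITE c=28  (c history now [(3, 26), (10, 4), (15, 20), (16, 28)])
READ b @v2: history=[(2, 31), (6, 17), (8, 17), (11, 15)] -> pick v2 -> 31
READ e @v8: history=[(1, 22), (4, 25), (14, 26)] -> pick v4 -> 25
v17: WRITE c=32  (c history now [(3, 26), (10, 4), (15, 20), (16, 28), (17, 32)])
READ d @v7: history=[(7, 23), (12, 34), (13, 11)] -> pick v7 -> 23
v18: WRITE d=31  (d history now [(7, 23), (12, 34), (13, 11), (18, 31)])
READ e @v6: history=[(1, 22), (4, 25), (14, 26)] -> pick v4 -> 25
v19: WRITE b=30  (b history now [(2, 31), (6, 17), (8, 17), (11, 15), (19, 30)])
READ b @v8: history=[(2, 31), (6, 17), (8, 17), (11, 15), (19, 30)] -> pick v8 -> 17
READ a @v18: history=[(5, 27), (9, 26)] -> pick v9 -> 26
READ a @v2: history=[(5, 27), (9, 26)] -> no version <= 2 -> NONE
READ b @v8: history=[(2, 31), (6, 17), (8, 17), (11, 15), (19, 30)] -> pick v8 -> 17
v20: WRITE c=26  (c history now [(3, 26), (10, 4), (15, 20), (16, 28), (17, 32), (20, 26)])
v21: WRITE c=2  (c history now [(3, 26), (10, 4), (15, 20), (16, 28), (17, 32), (20, 26), (21, 2)])
v22: WRITE e=33  (e history now [(1, 22), (4, 25), (14, 26), (22, 33)])
READ d @v10: history=[(7, 23), (12, 34), (13, 11), (18, 31)] -> pick v7 -> 23
v23: WRITE e=36  (e history now [(1, 22), (4, 25), (14, 26), (22, 33), (23, 36)])
v24: WRITE e=35  (e history now [(1, 22), (4, 25), (14, 26), (22, 33), (23, 36), (24, 35)])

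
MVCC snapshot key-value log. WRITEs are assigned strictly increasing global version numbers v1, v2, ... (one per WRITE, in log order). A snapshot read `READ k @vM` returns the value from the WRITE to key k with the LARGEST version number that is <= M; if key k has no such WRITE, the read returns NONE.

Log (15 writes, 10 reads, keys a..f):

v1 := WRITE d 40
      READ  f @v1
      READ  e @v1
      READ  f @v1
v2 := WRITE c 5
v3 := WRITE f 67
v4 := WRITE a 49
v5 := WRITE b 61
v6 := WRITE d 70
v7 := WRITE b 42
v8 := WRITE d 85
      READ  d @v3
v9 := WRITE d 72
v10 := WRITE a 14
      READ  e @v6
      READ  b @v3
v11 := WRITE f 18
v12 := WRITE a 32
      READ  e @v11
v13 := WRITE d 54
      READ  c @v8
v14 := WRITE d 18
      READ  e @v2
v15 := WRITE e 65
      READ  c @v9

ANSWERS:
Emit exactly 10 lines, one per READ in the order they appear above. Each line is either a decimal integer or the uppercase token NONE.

v1: WRITE d=40  (d history now [(1, 40)])
READ f @v1: history=[] -> no version <= 1 -> NONE
READ e @v1: history=[] -> no version <= 1 -> NONE
READ f @v1: history=[] -> no version <= 1 -> NONE
v2: WRITE c=5  (c history now [(2, 5)])
v3: WRITE f=67  (f history now [(3, 67)])
v4: WRITE a=49  (a history now [(4, 49)])
v5: WRITE b=61  (b history now [(5, 61)])
v6: WRITE d=70  (d history now [(1, 40), (6, 70)])
v7: WRITE b=42  (b history now [(5, 61), (7, 42)])
v8: WRITE d=85  (d history now [(1, 40), (6, 70), (8, 85)])
READ d @v3: history=[(1, 40), (6, 70), (8, 85)] -> pick v1 -> 40
v9: WRITE d=72  (d history now [(1, 40), (6, 70), (8, 85), (9, 72)])
v10: WRITE a=14  (a history now [(4, 49), (10, 14)])
READ e @v6: history=[] -> no version <= 6 -> NONE
READ b @v3: history=[(5, 61), (7, 42)] -> no version <= 3 -> NONE
v11: WRITE f=18  (f history now [(3, 67), (11, 18)])
v12: WRITE a=32  (a history now [(4, 49), (10, 14), (12, 32)])
READ e @v11: history=[] -> no version <= 11 -> NONE
v13: WRITE d=54  (d history now [(1, 40), (6, 70), (8, 85), (9, 72), (13, 54)])
READ c @v8: history=[(2, 5)] -> pick v2 -> 5
v14: WRITE d=18  (d history now [(1, 40), (6, 70), (8, 85), (9, 72), (13, 54), (14, 18)])
READ e @v2: history=[] -> no version <= 2 -> NONE
v15: WRITE e=65  (e history now [(15, 65)])
READ c @v9: history=[(2, 5)] -> pick v2 -> 5

Answer: NONE
NONE
NONE
40
NONE
NONE
NONE
5
NONE
5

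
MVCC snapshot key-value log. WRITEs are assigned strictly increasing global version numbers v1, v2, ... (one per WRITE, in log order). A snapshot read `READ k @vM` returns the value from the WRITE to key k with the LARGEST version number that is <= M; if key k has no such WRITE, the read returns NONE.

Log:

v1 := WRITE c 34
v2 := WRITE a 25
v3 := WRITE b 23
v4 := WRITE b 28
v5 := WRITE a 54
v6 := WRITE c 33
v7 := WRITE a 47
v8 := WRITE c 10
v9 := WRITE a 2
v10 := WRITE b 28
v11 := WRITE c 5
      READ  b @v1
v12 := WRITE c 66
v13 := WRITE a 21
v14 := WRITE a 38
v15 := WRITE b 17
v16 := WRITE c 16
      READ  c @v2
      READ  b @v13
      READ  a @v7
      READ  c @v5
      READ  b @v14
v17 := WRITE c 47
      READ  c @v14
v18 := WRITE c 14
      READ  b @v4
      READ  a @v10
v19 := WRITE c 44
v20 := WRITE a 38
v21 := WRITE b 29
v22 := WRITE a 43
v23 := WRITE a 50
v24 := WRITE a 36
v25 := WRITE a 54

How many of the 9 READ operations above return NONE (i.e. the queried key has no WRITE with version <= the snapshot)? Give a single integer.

Answer: 1

Derivation:
v1: WRITE c=34  (c history now [(1, 34)])
v2: WRITE a=25  (a history now [(2, 25)])
v3: WRITE b=23  (b history now [(3, 23)])
v4: WRITE b=28  (b history now [(3, 23), (4, 28)])
v5: WRITE a=54  (a history now [(2, 25), (5, 54)])
v6: WRITE c=33  (c history now [(1, 34), (6, 33)])
v7: WRITE a=47  (a history now [(2, 25), (5, 54), (7, 47)])
v8: WRITE c=10  (c history now [(1, 34), (6, 33), (8, 10)])
v9: WRITE a=2  (a history now [(2, 25), (5, 54), (7, 47), (9, 2)])
v10: WRITE b=28  (b history now [(3, 23), (4, 28), (10, 28)])
v11: WRITE c=5  (c history now [(1, 34), (6, 33), (8, 10), (11, 5)])
READ b @v1: history=[(3, 23), (4, 28), (10, 28)] -> no version <= 1 -> NONE
v12: WRITE c=66  (c history now [(1, 34), (6, 33), (8, 10), (11, 5), (12, 66)])
v13: WRITE a=21  (a history now [(2, 25), (5, 54), (7, 47), (9, 2), (13, 21)])
v14: WRITE a=38  (a history now [(2, 25), (5, 54), (7, 47), (9, 2), (13, 21), (14, 38)])
v15: WRITE b=17  (b history now [(3, 23), (4, 28), (10, 28), (15, 17)])
v16: WRITE c=16  (c history now [(1, 34), (6, 33), (8, 10), (11, 5), (12, 66), (16, 16)])
READ c @v2: history=[(1, 34), (6, 33), (8, 10), (11, 5), (12, 66), (16, 16)] -> pick v1 -> 34
READ b @v13: history=[(3, 23), (4, 28), (10, 28), (15, 17)] -> pick v10 -> 28
READ a @v7: history=[(2, 25), (5, 54), (7, 47), (9, 2), (13, 21), (14, 38)] -> pick v7 -> 47
READ c @v5: history=[(1, 34), (6, 33), (8, 10), (11, 5), (12, 66), (16, 16)] -> pick v1 -> 34
READ b @v14: history=[(3, 23), (4, 28), (10, 28), (15, 17)] -> pick v10 -> 28
v17: WRITE c=47  (c history now [(1, 34), (6, 33), (8, 10), (11, 5), (12, 66), (16, 16), (17, 47)])
READ c @v14: history=[(1, 34), (6, 33), (8, 10), (11, 5), (12, 66), (16, 16), (17, 47)] -> pick v12 -> 66
v18: WRITE c=14  (c history now [(1, 34), (6, 33), (8, 10), (11, 5), (12, 66), (16, 16), (17, 47), (18, 14)])
READ b @v4: history=[(3, 23), (4, 28), (10, 28), (15, 17)] -> pick v4 -> 28
READ a @v10: history=[(2, 25), (5, 54), (7, 47), (9, 2), (13, 21), (14, 38)] -> pick v9 -> 2
v19: WRITE c=44  (c history now [(1, 34), (6, 33), (8, 10), (11, 5), (12, 66), (16, 16), (17, 47), (18, 14), (19, 44)])
v20: WRITE a=38  (a history now [(2, 25), (5, 54), (7, 47), (9, 2), (13, 21), (14, 38), (20, 38)])
v21: WRITE b=29  (b history now [(3, 23), (4, 28), (10, 28), (15, 17), (21, 29)])
v22: WRITE a=43  (a history now [(2, 25), (5, 54), (7, 47), (9, 2), (13, 21), (14, 38), (20, 38), (22, 43)])
v23: WRITE a=50  (a history now [(2, 25), (5, 54), (7, 47), (9, 2), (13, 21), (14, 38), (20, 38), (22, 43), (23, 50)])
v24: WRITE a=36  (a history now [(2, 25), (5, 54), (7, 47), (9, 2), (13, 21), (14, 38), (20, 38), (22, 43), (23, 50), (24, 36)])
v25: WRITE a=54  (a history now [(2, 25), (5, 54), (7, 47), (9, 2), (13, 21), (14, 38), (20, 38), (22, 43), (23, 50), (24, 36), (25, 54)])
Read results in order: ['NONE', '34', '28', '47', '34', '28', '66', '28', '2']
NONE count = 1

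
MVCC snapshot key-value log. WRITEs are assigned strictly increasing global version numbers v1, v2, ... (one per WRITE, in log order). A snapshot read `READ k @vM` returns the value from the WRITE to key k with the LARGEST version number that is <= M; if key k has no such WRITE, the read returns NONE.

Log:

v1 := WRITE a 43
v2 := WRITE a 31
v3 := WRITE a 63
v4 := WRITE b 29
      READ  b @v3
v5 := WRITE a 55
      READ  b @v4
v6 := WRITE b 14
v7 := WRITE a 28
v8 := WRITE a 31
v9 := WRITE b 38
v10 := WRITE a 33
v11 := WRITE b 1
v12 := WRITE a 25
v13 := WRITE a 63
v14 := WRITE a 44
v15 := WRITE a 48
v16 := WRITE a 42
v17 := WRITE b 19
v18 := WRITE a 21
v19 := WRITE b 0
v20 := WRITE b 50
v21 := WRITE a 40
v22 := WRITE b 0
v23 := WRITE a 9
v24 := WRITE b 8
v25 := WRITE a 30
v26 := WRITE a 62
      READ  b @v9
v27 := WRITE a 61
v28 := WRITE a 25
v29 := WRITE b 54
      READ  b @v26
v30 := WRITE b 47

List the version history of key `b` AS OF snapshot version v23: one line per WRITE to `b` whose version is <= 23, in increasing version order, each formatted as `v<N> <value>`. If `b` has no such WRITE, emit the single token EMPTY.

Scan writes for key=b with version <= 23:
  v1 WRITE a 43 -> skip
  v2 WRITE a 31 -> skip
  v3 WRITE a 63 -> skip
  v4 WRITE b 29 -> keep
  v5 WRITE a 55 -> skip
  v6 WRITE b 14 -> keep
  v7 WRITE a 28 -> skip
  v8 WRITE a 31 -> skip
  v9 WRITE b 38 -> keep
  v10 WRITE a 33 -> skip
  v11 WRITE b 1 -> keep
  v12 WRITE a 25 -> skip
  v13 WRITE a 63 -> skip
  v14 WRITE a 44 -> skip
  v15 WRITE a 48 -> skip
  v16 WRITE a 42 -> skip
  v17 WRITE b 19 -> keep
  v18 WRITE a 21 -> skip
  v19 WRITE b 0 -> keep
  v20 WRITE b 50 -> keep
  v21 WRITE a 40 -> skip
  v22 WRITE b 0 -> keep
  v23 WRITE a 9 -> skip
  v24 WRITE b 8 -> drop (> snap)
  v25 WRITE a 30 -> skip
  v26 WRITE a 62 -> skip
  v27 WRITE a 61 -> skip
  v28 WRITE a 25 -> skip
  v29 WRITE b 54 -> drop (> snap)
  v30 WRITE b 47 -> drop (> snap)
Collected: [(4, 29), (6, 14), (9, 38), (11, 1), (17, 19), (19, 0), (20, 50), (22, 0)]

Answer: v4 29
v6 14
v9 38
v11 1
v17 19
v19 0
v20 50
v22 0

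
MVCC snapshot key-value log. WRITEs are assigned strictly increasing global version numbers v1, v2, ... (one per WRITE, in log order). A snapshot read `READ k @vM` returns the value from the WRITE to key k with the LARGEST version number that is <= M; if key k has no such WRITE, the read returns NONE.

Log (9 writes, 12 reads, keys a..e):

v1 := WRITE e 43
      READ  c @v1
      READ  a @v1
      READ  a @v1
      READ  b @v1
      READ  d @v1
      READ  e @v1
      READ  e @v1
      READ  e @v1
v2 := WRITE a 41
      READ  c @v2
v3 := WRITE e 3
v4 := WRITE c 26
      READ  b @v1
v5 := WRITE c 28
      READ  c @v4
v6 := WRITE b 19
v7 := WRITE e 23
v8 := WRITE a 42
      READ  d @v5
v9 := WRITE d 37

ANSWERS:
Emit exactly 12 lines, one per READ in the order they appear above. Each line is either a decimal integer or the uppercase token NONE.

Answer: NONE
NONE
NONE
NONE
NONE
43
43
43
NONE
NONE
26
NONE

Derivation:
v1: WRITE e=43  (e history now [(1, 43)])
READ c @v1: history=[] -> no version <= 1 -> NONE
READ a @v1: history=[] -> no version <= 1 -> NONE
READ a @v1: history=[] -> no version <= 1 -> NONE
READ b @v1: history=[] -> no version <= 1 -> NONE
READ d @v1: history=[] -> no version <= 1 -> NONE
READ e @v1: history=[(1, 43)] -> pick v1 -> 43
READ e @v1: history=[(1, 43)] -> pick v1 -> 43
READ e @v1: history=[(1, 43)] -> pick v1 -> 43
v2: WRITE a=41  (a history now [(2, 41)])
READ c @v2: history=[] -> no version <= 2 -> NONE
v3: WRITE e=3  (e history now [(1, 43), (3, 3)])
v4: WRITE c=26  (c history now [(4, 26)])
READ b @v1: history=[] -> no version <= 1 -> NONE
v5: WRITE c=28  (c history now [(4, 26), (5, 28)])
READ c @v4: history=[(4, 26), (5, 28)] -> pick v4 -> 26
v6: WRITE b=19  (b history now [(6, 19)])
v7: WRITE e=23  (e history now [(1, 43), (3, 3), (7, 23)])
v8: WRITE a=42  (a history now [(2, 41), (8, 42)])
READ d @v5: history=[] -> no version <= 5 -> NONE
v9: WRITE d=37  (d history now [(9, 37)])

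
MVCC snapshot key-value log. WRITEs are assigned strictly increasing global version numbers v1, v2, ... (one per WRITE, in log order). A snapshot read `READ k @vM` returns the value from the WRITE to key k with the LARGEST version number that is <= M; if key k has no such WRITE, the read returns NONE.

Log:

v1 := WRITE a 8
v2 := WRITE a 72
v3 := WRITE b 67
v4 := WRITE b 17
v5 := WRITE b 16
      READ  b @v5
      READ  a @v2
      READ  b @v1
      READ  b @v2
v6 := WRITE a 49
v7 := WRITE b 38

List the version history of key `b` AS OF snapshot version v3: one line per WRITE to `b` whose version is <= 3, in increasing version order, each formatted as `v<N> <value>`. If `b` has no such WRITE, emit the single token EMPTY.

Answer: v3 67

Derivation:
Scan writes for key=b with version <= 3:
  v1 WRITE a 8 -> skip
  v2 WRITE a 72 -> skip
  v3 WRITE b 67 -> keep
  v4 WRITE b 17 -> drop (> snap)
  v5 WRITE b 16 -> drop (> snap)
  v6 WRITE a 49 -> skip
  v7 WRITE b 38 -> drop (> snap)
Collected: [(3, 67)]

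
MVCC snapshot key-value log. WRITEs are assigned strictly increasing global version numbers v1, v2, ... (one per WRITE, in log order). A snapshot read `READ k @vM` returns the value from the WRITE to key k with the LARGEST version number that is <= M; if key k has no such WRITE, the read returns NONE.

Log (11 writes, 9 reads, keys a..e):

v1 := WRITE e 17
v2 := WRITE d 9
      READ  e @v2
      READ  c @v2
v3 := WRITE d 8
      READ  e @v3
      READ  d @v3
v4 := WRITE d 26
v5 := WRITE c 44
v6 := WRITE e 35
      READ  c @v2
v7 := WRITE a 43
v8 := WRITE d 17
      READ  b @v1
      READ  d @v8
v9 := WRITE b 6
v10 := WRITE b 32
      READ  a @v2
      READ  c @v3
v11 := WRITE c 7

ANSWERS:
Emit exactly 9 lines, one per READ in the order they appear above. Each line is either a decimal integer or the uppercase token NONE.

v1: WRITE e=17  (e history now [(1, 17)])
v2: WRITE d=9  (d history now [(2, 9)])
READ e @v2: history=[(1, 17)] -> pick v1 -> 17
READ c @v2: history=[] -> no version <= 2 -> NONE
v3: WRITE d=8  (d history now [(2, 9), (3, 8)])
READ e @v3: history=[(1, 17)] -> pick v1 -> 17
READ d @v3: history=[(2, 9), (3, 8)] -> pick v3 -> 8
v4: WRITE d=26  (d history now [(2, 9), (3, 8), (4, 26)])
v5: WRITE c=44  (c history now [(5, 44)])
v6: WRITE e=35  (e history now [(1, 17), (6, 35)])
READ c @v2: history=[(5, 44)] -> no version <= 2 -> NONE
v7: WRITE a=43  (a history now [(7, 43)])
v8: WRITE d=17  (d history now [(2, 9), (3, 8), (4, 26), (8, 17)])
READ b @v1: history=[] -> no version <= 1 -> NONE
READ d @v8: history=[(2, 9), (3, 8), (4, 26), (8, 17)] -> pick v8 -> 17
v9: WRITE b=6  (b history now [(9, 6)])
v10: WRITE b=32  (b history now [(9, 6), (10, 32)])
READ a @v2: history=[(7, 43)] -> no version <= 2 -> NONE
READ c @v3: history=[(5, 44)] -> no version <= 3 -> NONE
v11: WRITE c=7  (c history now [(5, 44), (11, 7)])

Answer: 17
NONE
17
8
NONE
NONE
17
NONE
NONE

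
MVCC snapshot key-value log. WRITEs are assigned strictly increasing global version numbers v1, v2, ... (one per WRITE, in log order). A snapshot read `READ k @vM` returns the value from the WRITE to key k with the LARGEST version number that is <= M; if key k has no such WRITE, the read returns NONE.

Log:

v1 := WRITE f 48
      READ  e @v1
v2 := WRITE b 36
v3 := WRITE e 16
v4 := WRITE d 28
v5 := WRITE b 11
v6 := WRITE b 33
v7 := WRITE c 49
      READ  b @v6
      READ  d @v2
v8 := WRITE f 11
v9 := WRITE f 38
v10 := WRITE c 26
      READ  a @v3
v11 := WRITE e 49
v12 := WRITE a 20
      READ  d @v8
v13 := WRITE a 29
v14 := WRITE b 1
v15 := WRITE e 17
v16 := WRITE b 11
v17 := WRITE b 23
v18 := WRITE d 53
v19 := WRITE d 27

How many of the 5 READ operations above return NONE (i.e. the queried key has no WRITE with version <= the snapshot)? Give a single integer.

Answer: 3

Derivation:
v1: WRITE f=48  (f history now [(1, 48)])
READ e @v1: history=[] -> no version <= 1 -> NONE
v2: WRITE b=36  (b history now [(2, 36)])
v3: WRITE e=16  (e history now [(3, 16)])
v4: WRITE d=28  (d history now [(4, 28)])
v5: WRITE b=11  (b history now [(2, 36), (5, 11)])
v6: WRITE b=33  (b history now [(2, 36), (5, 11), (6, 33)])
v7: WRITE c=49  (c history now [(7, 49)])
READ b @v6: history=[(2, 36), (5, 11), (6, 33)] -> pick v6 -> 33
READ d @v2: history=[(4, 28)] -> no version <= 2 -> NONE
v8: WRITE f=11  (f history now [(1, 48), (8, 11)])
v9: WRITE f=38  (f history now [(1, 48), (8, 11), (9, 38)])
v10: WRITE c=26  (c history now [(7, 49), (10, 26)])
READ a @v3: history=[] -> no version <= 3 -> NONE
v11: WRITE e=49  (e history now [(3, 16), (11, 49)])
v12: WRITE a=20  (a history now [(12, 20)])
READ d @v8: history=[(4, 28)] -> pick v4 -> 28
v13: WRITE a=29  (a history now [(12, 20), (13, 29)])
v14: WRITE b=1  (b history now [(2, 36), (5, 11), (6, 33), (14, 1)])
v15: WRITE e=17  (e history now [(3, 16), (11, 49), (15, 17)])
v16: WRITE b=11  (b history now [(2, 36), (5, 11), (6, 33), (14, 1), (16, 11)])
v17: WRITE b=23  (b history now [(2, 36), (5, 11), (6, 33), (14, 1), (16, 11), (17, 23)])
v18: WRITE d=53  (d history now [(4, 28), (18, 53)])
v19: WRITE d=27  (d history now [(4, 28), (18, 53), (19, 27)])
Read results in order: ['NONE', '33', 'NONE', 'NONE', '28']
NONE count = 3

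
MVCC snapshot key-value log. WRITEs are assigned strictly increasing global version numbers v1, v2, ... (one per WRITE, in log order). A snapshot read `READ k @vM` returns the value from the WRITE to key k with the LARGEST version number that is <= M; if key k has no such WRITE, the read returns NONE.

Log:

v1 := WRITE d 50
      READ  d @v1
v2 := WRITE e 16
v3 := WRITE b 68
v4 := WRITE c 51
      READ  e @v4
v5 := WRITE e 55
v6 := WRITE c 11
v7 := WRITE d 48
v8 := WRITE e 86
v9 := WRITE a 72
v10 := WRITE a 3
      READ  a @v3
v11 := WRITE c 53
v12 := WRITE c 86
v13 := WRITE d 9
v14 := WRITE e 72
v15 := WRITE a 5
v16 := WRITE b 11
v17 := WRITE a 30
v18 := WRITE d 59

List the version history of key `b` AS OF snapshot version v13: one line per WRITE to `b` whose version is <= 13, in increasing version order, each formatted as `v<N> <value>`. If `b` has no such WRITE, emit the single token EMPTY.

Scan writes for key=b with version <= 13:
  v1 WRITE d 50 -> skip
  v2 WRITE e 16 -> skip
  v3 WRITE b 68 -> keep
  v4 WRITE c 51 -> skip
  v5 WRITE e 55 -> skip
  v6 WRITE c 11 -> skip
  v7 WRITE d 48 -> skip
  v8 WRITE e 86 -> skip
  v9 WRITE a 72 -> skip
  v10 WRITE a 3 -> skip
  v11 WRITE c 53 -> skip
  v12 WRITE c 86 -> skip
  v13 WRITE d 9 -> skip
  v14 WRITE e 72 -> skip
  v15 WRITE a 5 -> skip
  v16 WRITE b 11 -> drop (> snap)
  v17 WRITE a 30 -> skip
  v18 WRITE d 59 -> skip
Collected: [(3, 68)]

Answer: v3 68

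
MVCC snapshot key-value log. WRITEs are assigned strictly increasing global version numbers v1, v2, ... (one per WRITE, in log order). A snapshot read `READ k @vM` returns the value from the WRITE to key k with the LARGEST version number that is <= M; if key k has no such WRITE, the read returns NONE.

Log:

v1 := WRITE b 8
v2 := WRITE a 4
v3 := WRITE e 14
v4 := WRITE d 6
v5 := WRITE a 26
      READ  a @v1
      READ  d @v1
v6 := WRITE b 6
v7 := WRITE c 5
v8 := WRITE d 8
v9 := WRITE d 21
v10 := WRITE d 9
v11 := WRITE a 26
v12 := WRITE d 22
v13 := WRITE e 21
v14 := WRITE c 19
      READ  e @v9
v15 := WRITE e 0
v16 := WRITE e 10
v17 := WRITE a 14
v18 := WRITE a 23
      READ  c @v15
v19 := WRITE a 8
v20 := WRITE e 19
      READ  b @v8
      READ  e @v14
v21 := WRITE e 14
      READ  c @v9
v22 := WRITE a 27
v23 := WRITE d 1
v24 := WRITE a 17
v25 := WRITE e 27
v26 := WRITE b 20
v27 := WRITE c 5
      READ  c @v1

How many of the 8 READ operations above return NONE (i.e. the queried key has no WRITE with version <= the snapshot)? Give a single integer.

v1: WRITE b=8  (b history now [(1, 8)])
v2: WRITE a=4  (a history now [(2, 4)])
v3: WRITE e=14  (e history now [(3, 14)])
v4: WRITE d=6  (d history now [(4, 6)])
v5: WRITE a=26  (a history now [(2, 4), (5, 26)])
READ a @v1: history=[(2, 4), (5, 26)] -> no version <= 1 -> NONE
READ d @v1: history=[(4, 6)] -> no version <= 1 -> NONE
v6: WRITE b=6  (b history now [(1, 8), (6, 6)])
v7: WRITE c=5  (c history now [(7, 5)])
v8: WRITE d=8  (d history now [(4, 6), (8, 8)])
v9: WRITE d=21  (d history now [(4, 6), (8, 8), (9, 21)])
v10: WRITE d=9  (d history now [(4, 6), (8, 8), (9, 21), (10, 9)])
v11: WRITE a=26  (a history now [(2, 4), (5, 26), (11, 26)])
v12: WRITE d=22  (d history now [(4, 6), (8, 8), (9, 21), (10, 9), (12, 22)])
v13: WRITE e=21  (e history now [(3, 14), (13, 21)])
v14: WRITE c=19  (c history now [(7, 5), (14, 19)])
READ e @v9: history=[(3, 14), (13, 21)] -> pick v3 -> 14
v15: WRITE e=0  (e history now [(3, 14), (13, 21), (15, 0)])
v16: WRITE e=10  (e history now [(3, 14), (13, 21), (15, 0), (16, 10)])
v17: WRITE a=14  (a history now [(2, 4), (5, 26), (11, 26), (17, 14)])
v18: WRITE a=23  (a history now [(2, 4), (5, 26), (11, 26), (17, 14), (18, 23)])
READ c @v15: history=[(7, 5), (14, 19)] -> pick v14 -> 19
v19: WRITE a=8  (a history now [(2, 4), (5, 26), (11, 26), (17, 14), (18, 23), (19, 8)])
v20: WRITE e=19  (e history now [(3, 14), (13, 21), (15, 0), (16, 10), (20, 19)])
READ b @v8: history=[(1, 8), (6, 6)] -> pick v6 -> 6
READ e @v14: history=[(3, 14), (13, 21), (15, 0), (16, 10), (20, 19)] -> pick v13 -> 21
v21: WRITE e=14  (e history now [(3, 14), (13, 21), (15, 0), (16, 10), (20, 19), (21, 14)])
READ c @v9: history=[(7, 5), (14, 19)] -> pick v7 -> 5
v22: WRITE a=27  (a history now [(2, 4), (5, 26), (11, 26), (17, 14), (18, 23), (19, 8), (22, 27)])
v23: WRITE d=1  (d history now [(4, 6), (8, 8), (9, 21), (10, 9), (12, 22), (23, 1)])
v24: WRITE a=17  (a history now [(2, 4), (5, 26), (11, 26), (17, 14), (18, 23), (19, 8), (22, 27), (24, 17)])
v25: WRITE e=27  (e history now [(3, 14), (13, 21), (15, 0), (16, 10), (20, 19), (21, 14), (25, 27)])
v26: WRITE b=20  (b history now [(1, 8), (6, 6), (26, 20)])
v27: WRITE c=5  (c history now [(7, 5), (14, 19), (27, 5)])
READ c @v1: history=[(7, 5), (14, 19), (27, 5)] -> no version <= 1 -> NONE
Read results in order: ['NONE', 'NONE', '14', '19', '6', '21', '5', 'NONE']
NONE count = 3

Answer: 3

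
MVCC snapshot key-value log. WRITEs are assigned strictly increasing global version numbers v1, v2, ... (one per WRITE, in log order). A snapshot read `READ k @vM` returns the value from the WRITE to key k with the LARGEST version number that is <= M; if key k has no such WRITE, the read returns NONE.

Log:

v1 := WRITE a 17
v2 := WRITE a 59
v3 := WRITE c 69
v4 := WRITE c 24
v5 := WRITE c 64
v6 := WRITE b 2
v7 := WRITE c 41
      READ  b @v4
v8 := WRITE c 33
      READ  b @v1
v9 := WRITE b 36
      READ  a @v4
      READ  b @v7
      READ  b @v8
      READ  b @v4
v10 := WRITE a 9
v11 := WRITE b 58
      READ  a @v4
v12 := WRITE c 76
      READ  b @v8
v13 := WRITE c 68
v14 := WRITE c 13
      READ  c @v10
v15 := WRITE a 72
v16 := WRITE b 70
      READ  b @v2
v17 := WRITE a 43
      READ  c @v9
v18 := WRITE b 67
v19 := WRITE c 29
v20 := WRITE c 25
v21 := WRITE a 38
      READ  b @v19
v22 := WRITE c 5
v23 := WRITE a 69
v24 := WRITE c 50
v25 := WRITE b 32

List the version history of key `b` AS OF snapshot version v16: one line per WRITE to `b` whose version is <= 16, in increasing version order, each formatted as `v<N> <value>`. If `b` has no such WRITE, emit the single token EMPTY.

Scan writes for key=b with version <= 16:
  v1 WRITE a 17 -> skip
  v2 WRITE a 59 -> skip
  v3 WRITE c 69 -> skip
  v4 WRITE c 24 -> skip
  v5 WRITE c 64 -> skip
  v6 WRITE b 2 -> keep
  v7 WRITE c 41 -> skip
  v8 WRITE c 33 -> skip
  v9 WRITE b 36 -> keep
  v10 WRITE a 9 -> skip
  v11 WRITE b 58 -> keep
  v12 WRITE c 76 -> skip
  v13 WRITE c 68 -> skip
  v14 WRITE c 13 -> skip
  v15 WRITE a 72 -> skip
  v16 WRITE b 70 -> keep
  v17 WRITE a 43 -> skip
  v18 WRITE b 67 -> drop (> snap)
  v19 WRITE c 29 -> skip
  v20 WRITE c 25 -> skip
  v21 WRITE a 38 -> skip
  v22 WRITE c 5 -> skip
  v23 WRITE a 69 -> skip
  v24 WRITE c 50 -> skip
  v25 WRITE b 32 -> drop (> snap)
Collected: [(6, 2), (9, 36), (11, 58), (16, 70)]

Answer: v6 2
v9 36
v11 58
v16 70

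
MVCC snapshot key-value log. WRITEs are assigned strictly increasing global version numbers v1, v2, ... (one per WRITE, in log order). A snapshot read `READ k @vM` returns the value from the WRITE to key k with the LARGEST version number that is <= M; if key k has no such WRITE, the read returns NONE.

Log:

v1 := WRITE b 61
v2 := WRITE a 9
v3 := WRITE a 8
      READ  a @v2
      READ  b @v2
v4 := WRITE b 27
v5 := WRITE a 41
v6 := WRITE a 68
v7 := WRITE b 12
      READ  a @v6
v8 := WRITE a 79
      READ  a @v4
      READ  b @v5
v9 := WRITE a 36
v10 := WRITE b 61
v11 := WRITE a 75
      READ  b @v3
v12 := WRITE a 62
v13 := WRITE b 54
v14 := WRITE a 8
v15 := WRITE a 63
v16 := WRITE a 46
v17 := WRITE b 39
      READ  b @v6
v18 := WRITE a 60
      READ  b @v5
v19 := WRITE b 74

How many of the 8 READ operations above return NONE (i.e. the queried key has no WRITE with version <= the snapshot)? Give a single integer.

v1: WRITE b=61  (b history now [(1, 61)])
v2: WRITE a=9  (a history now [(2, 9)])
v3: WRITE a=8  (a history now [(2, 9), (3, 8)])
READ a @v2: history=[(2, 9), (3, 8)] -> pick v2 -> 9
READ b @v2: history=[(1, 61)] -> pick v1 -> 61
v4: WRITE b=27  (b history now [(1, 61), (4, 27)])
v5: WRITE a=41  (a history now [(2, 9), (3, 8), (5, 41)])
v6: WRITE a=68  (a history now [(2, 9), (3, 8), (5, 41), (6, 68)])
v7: WRITE b=12  (b history now [(1, 61), (4, 27), (7, 12)])
READ a @v6: history=[(2, 9), (3, 8), (5, 41), (6, 68)] -> pick v6 -> 68
v8: WRITE a=79  (a history now [(2, 9), (3, 8), (5, 41), (6, 68), (8, 79)])
READ a @v4: history=[(2, 9), (3, 8), (5, 41), (6, 68), (8, 79)] -> pick v3 -> 8
READ b @v5: history=[(1, 61), (4, 27), (7, 12)] -> pick v4 -> 27
v9: WRITE a=36  (a history now [(2, 9), (3, 8), (5, 41), (6, 68), (8, 79), (9, 36)])
v10: WRITE b=61  (b history now [(1, 61), (4, 27), (7, 12), (10, 61)])
v11: WRITE a=75  (a history now [(2, 9), (3, 8), (5, 41), (6, 68), (8, 79), (9, 36), (11, 75)])
READ b @v3: history=[(1, 61), (4, 27), (7, 12), (10, 61)] -> pick v1 -> 61
v12: WRITE a=62  (a history now [(2, 9), (3, 8), (5, 41), (6, 68), (8, 79), (9, 36), (11, 75), (12, 62)])
v13: WRITE b=54  (b history now [(1, 61), (4, 27), (7, 12), (10, 61), (13, 54)])
v14: WRITE a=8  (a history now [(2, 9), (3, 8), (5, 41), (6, 68), (8, 79), (9, 36), (11, 75), (12, 62), (14, 8)])
v15: WRITE a=63  (a history now [(2, 9), (3, 8), (5, 41), (6, 68), (8, 79), (9, 36), (11, 75), (12, 62), (14, 8), (15, 63)])
v16: WRITE a=46  (a history now [(2, 9), (3, 8), (5, 41), (6, 68), (8, 79), (9, 36), (11, 75), (12, 62), (14, 8), (15, 63), (16, 46)])
v17: WRITE b=39  (b history now [(1, 61), (4, 27), (7, 12), (10, 61), (13, 54), (17, 39)])
READ b @v6: history=[(1, 61), (4, 27), (7, 12), (10, 61), (13, 54), (17, 39)] -> pick v4 -> 27
v18: WRITE a=60  (a history now [(2, 9), (3, 8), (5, 41), (6, 68), (8, 79), (9, 36), (11, 75), (12, 62), (14, 8), (15, 63), (16, 46), (18, 60)])
READ b @v5: history=[(1, 61), (4, 27), (7, 12), (10, 61), (13, 54), (17, 39)] -> pick v4 -> 27
v19: WRITE b=74  (b history now [(1, 61), (4, 27), (7, 12), (10, 61), (13, 54), (17, 39), (19, 74)])
Read results in order: ['9', '61', '68', '8', '27', '61', '27', '27']
NONE count = 0

Answer: 0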